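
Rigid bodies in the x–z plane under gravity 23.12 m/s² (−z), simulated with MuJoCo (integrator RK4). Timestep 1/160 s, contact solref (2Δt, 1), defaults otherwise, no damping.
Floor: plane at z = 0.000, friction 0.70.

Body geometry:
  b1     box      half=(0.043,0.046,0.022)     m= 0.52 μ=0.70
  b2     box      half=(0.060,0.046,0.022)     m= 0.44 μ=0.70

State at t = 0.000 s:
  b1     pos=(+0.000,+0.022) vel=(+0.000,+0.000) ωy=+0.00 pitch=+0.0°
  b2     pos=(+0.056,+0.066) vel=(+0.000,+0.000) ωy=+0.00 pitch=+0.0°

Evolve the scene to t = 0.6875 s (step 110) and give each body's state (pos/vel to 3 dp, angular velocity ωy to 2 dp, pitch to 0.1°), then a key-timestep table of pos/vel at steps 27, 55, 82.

State at t = 0.6875 s:
  b1     pos=(-0.001,+0.022) vel=(-0.001,+0.000) ωy=+0.00 pitch=+0.0°
  b2     pos=(+0.066,+0.054) vel=(+0.001,-0.001) ωy=-0.03 pitch=+37.4°

Key-timestep trajectory:
   step    t(s)  b1.x    b1.z    b1.vx   b1.vz   b2.x    b2.z    b2.vx   b2.vz 
     27  0.1688   +0.000  +0.022  -0.001  +0.000   +0.065  +0.054  +0.020  +0.013
     55  0.3438   +0.000  +0.022  -0.001  +0.000   +0.065  +0.054  +0.001  -0.001
     82  0.5125   +0.000  +0.022  -0.001  +0.000   +0.065  +0.054  +0.001  -0.001


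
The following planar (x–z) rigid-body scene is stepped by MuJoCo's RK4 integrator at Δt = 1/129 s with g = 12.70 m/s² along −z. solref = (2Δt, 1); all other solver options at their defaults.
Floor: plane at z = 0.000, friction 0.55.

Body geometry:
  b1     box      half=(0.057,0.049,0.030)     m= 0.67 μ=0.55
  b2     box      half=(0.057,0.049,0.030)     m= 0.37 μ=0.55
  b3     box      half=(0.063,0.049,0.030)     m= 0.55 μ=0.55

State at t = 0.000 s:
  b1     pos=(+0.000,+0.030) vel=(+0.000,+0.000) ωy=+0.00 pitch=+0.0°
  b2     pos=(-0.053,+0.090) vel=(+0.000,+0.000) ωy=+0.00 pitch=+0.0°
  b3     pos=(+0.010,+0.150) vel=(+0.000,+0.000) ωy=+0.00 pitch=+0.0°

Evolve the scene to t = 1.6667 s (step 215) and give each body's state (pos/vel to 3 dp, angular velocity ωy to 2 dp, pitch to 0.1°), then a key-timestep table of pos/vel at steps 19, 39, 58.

State at t = 1.6667 s:
  b1     pos=(+0.000,+0.030) vel=(+0.000,+0.000) ωy=+0.00 pitch=+0.0°
  b2     pos=(-0.053,+0.090) vel=(+0.000,+0.000) ωy=+0.00 pitch=-0.1°
  b3     pos=(+0.151,+0.030) vel=(+0.000,+0.000) ωy=+0.00 pitch=+180.0°

Key-timestep trajectory:
   step    t(s)  b1.x    b1.z    b1.vx   b1.vz   b2.x    b2.z    b2.vx   b2.vz   b3.x    b3.z    b3.vx   b3.vz 
     19  0.1473   +0.000  +0.030  +0.000  +0.000   -0.053  +0.090  -0.001  +0.000   +0.022  +0.145  +0.182  -0.118
     39  0.3023   +0.000  +0.030  -0.001  +0.000   -0.053  +0.090  -0.001  +0.000   +0.067  +0.125  +0.409  -0.159
     58  0.4496   +0.000  +0.030  +0.000  +0.000   -0.053  +0.090  +0.000  +0.000   +0.143  +0.038  +0.691  -1.134


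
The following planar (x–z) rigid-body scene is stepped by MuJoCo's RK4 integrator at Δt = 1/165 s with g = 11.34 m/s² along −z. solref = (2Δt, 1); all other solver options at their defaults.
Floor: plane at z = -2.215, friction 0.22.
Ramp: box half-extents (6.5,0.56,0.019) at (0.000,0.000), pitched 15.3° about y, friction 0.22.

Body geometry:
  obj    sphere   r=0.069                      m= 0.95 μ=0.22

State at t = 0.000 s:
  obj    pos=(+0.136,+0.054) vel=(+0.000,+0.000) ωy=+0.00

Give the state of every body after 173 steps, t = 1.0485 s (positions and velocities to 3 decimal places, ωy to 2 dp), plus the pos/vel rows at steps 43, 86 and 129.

State at t = 1.0485 s:
  obj    pos=(+1.269,-0.256) vel=(+2.162,-0.591) ωy=+32.47

Key-timestep trajectory:
   step    t(s)  obj.x    obj.z    obj.vx   obj.vz 
     43  0.2606   +0.206  +0.035  +0.537  -0.147
     86  0.5212   +0.416  -0.023  +1.075  -0.294
    129  0.7818   +0.766  -0.118  +1.612  -0.441


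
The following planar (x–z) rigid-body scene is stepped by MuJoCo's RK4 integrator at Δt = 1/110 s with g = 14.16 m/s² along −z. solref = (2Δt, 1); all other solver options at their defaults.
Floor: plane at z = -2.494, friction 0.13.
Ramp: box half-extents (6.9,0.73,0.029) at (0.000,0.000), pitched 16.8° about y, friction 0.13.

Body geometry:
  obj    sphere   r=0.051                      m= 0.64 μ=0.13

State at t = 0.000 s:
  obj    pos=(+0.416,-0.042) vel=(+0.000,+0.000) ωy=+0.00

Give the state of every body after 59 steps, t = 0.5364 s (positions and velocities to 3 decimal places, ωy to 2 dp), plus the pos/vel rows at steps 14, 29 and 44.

State at t = 0.5364 s:
  obj    pos=(+0.819,-0.164) vel=(+1.501,-0.453) ωy=+30.72

Key-timestep trajectory:
   step    t(s)  obj.x    obj.z    obj.vx   obj.vz 
     14  0.1273   +0.439  -0.049  +0.357  -0.107
     29  0.2636   +0.513  -0.071  +0.738  -0.223
     44  0.4000   +0.640  -0.110  +1.120  -0.338


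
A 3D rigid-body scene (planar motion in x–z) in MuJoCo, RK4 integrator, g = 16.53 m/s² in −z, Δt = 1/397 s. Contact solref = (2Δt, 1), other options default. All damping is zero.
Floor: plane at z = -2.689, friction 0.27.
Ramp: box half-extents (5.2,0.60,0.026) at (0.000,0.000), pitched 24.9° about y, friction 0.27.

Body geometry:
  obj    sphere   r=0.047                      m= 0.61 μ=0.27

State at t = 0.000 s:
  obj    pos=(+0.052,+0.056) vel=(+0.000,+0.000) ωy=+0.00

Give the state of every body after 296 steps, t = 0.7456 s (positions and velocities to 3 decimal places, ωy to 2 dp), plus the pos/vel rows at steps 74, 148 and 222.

State at t = 0.7456 s:
  obj    pos=(+1.306,-0.526) vel=(+3.362,-1.561) ωy=+78.85

Key-timestep trajectory:
   step    t(s)  obj.x    obj.z    obj.vx   obj.vz 
     74  0.1864   +0.130  +0.020  +0.841  -0.390
    148  0.3728   +0.365  -0.089  +1.681  -0.780
    222  0.5592   +0.757  -0.271  +2.522  -1.170


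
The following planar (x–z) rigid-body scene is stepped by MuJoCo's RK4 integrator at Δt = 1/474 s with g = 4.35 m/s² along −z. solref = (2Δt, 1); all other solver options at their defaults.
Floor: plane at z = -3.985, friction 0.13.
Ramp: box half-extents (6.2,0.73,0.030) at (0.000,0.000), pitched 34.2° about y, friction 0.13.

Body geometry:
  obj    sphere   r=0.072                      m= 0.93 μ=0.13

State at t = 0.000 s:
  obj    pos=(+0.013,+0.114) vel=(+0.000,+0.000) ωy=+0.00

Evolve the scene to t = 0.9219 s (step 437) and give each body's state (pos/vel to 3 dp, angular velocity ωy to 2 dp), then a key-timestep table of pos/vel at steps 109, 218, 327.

State at t = 0.9219 s:
  obj    pos=(+0.711,-0.360) vel=(+1.505,-1.039) ωy=+14.78

Key-timestep trajectory:
   step    t(s)  obj.x    obj.z    obj.vx   obj.vz 
    109  0.2300   +0.057  +0.085  +0.378  -0.259
    218  0.4599   +0.188  -0.004  +0.754  -0.515
    327  0.6899   +0.404  -0.151  +1.140  -0.751


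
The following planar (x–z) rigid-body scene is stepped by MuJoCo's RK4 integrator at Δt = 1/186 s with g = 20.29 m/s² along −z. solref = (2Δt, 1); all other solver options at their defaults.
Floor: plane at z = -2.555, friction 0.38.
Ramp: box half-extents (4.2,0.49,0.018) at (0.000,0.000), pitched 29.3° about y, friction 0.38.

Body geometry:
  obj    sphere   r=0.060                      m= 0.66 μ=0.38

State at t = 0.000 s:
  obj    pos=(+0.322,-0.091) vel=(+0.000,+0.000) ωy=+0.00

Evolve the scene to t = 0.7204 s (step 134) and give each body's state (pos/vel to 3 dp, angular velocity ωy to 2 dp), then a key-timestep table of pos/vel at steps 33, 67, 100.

State at t = 0.7204 s:
  obj    pos=(+1.927,-0.992) vel=(+4.456,-2.501) ωy=+85.14

Key-timestep trajectory:
   step    t(s)  obj.x    obj.z    obj.vx   obj.vz 
     33  0.1774   +0.419  -0.146  +1.098  -0.616
     67  0.3602   +0.723  -0.316  +2.228  -1.250
    100  0.5376   +1.216  -0.593  +3.325  -1.866


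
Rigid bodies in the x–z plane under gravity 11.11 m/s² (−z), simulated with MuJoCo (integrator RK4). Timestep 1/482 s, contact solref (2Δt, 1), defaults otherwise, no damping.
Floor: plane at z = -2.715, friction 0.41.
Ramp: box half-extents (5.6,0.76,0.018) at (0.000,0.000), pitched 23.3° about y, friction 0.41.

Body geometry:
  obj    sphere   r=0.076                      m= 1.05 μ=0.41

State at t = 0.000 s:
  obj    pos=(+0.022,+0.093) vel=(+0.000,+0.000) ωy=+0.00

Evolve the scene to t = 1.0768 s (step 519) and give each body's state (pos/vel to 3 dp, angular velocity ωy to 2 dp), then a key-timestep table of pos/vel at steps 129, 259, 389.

State at t = 1.0768 s:
  obj    pos=(+1.693,-0.627) vel=(+3.104,-1.337) ωy=+44.47

Key-timestep trajectory:
   step    t(s)  obj.x    obj.z    obj.vx   obj.vz 
    129  0.2676   +0.125  +0.048  +0.772  -0.332
    259  0.5373   +0.438  -0.086  +1.549  -0.667
    389  0.8071   +0.961  -0.311  +2.327  -1.002


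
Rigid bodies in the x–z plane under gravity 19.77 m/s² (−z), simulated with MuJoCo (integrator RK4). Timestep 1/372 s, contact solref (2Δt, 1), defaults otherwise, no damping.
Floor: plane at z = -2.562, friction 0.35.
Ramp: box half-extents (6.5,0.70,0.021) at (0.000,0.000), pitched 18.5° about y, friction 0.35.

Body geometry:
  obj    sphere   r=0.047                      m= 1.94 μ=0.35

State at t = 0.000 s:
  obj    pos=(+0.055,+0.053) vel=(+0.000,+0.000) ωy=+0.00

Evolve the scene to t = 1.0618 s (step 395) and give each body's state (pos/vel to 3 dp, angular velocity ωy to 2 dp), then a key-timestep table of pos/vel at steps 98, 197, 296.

State at t = 1.0618 s:
  obj    pos=(+2.451,-0.748) vel=(+4.512,-1.510) ωy=+101.22

Key-timestep trajectory:
   step    t(s)  obj.x    obj.z    obj.vx   obj.vz 
     98  0.2634   +0.203  +0.004  +1.120  -0.375
    197  0.5296   +0.651  -0.146  +2.250  -0.753
    296  0.7957   +1.400  -0.397  +3.381  -1.131


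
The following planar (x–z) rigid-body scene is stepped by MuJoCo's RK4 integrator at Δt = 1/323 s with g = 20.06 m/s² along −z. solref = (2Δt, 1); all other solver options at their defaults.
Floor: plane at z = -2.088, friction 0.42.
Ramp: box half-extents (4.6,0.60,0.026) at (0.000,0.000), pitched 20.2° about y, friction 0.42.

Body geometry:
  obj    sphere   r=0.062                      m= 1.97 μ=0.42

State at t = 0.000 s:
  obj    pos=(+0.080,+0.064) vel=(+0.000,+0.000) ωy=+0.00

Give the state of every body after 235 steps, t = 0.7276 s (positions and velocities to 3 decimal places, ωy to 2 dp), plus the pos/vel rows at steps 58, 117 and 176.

State at t = 0.7276 s:
  obj    pos=(+1.309,-0.388) vel=(+3.378,-1.243) ωy=+58.05

Key-timestep trajectory:
   step    t(s)  obj.x    obj.z    obj.vx   obj.vz 
     58  0.1796   +0.155  +0.037  +0.834  -0.307
    117  0.3622   +0.385  -0.048  +1.682  -0.619
    176  0.5449   +0.769  -0.189  +2.530  -0.931


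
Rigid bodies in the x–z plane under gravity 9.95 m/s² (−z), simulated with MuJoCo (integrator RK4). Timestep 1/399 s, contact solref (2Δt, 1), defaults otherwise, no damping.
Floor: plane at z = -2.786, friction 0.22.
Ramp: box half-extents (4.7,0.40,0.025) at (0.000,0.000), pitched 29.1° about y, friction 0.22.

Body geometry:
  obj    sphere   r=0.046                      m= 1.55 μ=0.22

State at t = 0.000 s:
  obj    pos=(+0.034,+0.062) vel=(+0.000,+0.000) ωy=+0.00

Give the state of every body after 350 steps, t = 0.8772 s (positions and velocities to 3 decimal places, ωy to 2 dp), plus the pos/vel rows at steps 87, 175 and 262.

State at t = 0.8772 s:
  obj    pos=(+1.196,-0.585) vel=(+2.649,-1.475) ωy=+65.90

Key-timestep trajectory:
   step    t(s)  obj.x    obj.z    obj.vx   obj.vz 
     87  0.2180   +0.106  +0.022  +0.659  -0.367
    175  0.4386   +0.325  -0.099  +1.325  -0.737
    262  0.6566   +0.685  -0.300  +1.983  -1.104


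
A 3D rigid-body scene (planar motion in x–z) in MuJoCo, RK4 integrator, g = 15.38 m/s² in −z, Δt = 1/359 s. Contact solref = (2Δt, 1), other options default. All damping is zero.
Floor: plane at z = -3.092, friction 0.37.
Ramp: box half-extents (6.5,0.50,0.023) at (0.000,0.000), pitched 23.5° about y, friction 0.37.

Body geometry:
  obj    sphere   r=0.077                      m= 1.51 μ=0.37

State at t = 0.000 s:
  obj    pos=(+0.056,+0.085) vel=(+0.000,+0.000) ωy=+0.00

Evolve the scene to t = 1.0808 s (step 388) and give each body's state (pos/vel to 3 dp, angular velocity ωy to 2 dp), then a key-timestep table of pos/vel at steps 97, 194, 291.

State at t = 1.0808 s:
  obj    pos=(+2.402,-0.936) vel=(+4.342,-1.888) ωy=+61.48

Key-timestep trajectory:
   step    t(s)  obj.x    obj.z    obj.vx   obj.vz 
     97  0.2702   +0.203  +0.021  +1.086  -0.472
    194  0.5404   +0.643  -0.170  +2.171  -0.944
    291  0.8106   +1.376  -0.489  +3.256  -1.416


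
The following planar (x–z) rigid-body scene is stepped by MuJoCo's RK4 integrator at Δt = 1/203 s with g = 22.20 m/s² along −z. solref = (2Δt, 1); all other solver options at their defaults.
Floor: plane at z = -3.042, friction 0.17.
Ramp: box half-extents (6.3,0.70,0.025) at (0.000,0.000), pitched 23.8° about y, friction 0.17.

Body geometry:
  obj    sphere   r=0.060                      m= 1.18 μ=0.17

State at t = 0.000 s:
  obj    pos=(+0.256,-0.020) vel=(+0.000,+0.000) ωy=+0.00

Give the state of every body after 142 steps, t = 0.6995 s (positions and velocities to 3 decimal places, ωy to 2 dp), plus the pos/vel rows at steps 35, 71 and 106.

State at t = 0.6995 s:
  obj    pos=(+1.689,-0.652) vel=(+4.096,-1.807) ωy=+74.58

Key-timestep trajectory:
   step    t(s)  obj.x    obj.z    obj.vx   obj.vz 
     35  0.1724   +0.343  -0.058  +1.010  -0.445
     71  0.3498   +0.614  -0.178  +2.048  -0.903
    106  0.5222   +1.054  -0.372  +3.058  -1.349


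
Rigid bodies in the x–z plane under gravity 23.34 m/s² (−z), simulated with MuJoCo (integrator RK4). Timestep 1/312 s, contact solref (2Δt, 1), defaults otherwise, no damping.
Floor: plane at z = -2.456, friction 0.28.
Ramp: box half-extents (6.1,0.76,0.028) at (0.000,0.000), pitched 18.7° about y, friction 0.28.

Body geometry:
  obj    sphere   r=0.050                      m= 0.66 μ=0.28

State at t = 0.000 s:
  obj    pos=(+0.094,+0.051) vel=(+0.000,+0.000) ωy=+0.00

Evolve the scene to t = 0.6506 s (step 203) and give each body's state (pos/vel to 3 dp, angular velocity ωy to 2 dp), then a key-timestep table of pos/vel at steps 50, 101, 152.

State at t = 0.6506 s:
  obj    pos=(+1.166,-0.312) vel=(+3.294,-1.115) ωy=+69.54

Key-timestep trajectory:
   step    t(s)  obj.x    obj.z    obj.vx   obj.vz 
     50  0.1603   +0.159  +0.029  +0.811  -0.275
    101  0.3237   +0.359  -0.039  +1.639  -0.555
    152  0.4872   +0.695  -0.153  +2.467  -0.835


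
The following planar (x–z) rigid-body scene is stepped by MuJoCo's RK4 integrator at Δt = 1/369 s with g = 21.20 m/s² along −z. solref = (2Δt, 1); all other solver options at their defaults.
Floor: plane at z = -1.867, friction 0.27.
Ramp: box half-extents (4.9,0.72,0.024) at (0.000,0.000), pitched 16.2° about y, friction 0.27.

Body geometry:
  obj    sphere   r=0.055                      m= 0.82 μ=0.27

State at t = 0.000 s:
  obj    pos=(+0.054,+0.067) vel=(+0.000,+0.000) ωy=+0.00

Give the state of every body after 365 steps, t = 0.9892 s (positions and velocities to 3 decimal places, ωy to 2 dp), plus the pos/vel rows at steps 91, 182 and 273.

State at t = 0.9892 s:
  obj    pos=(+2.039,-0.510) vel=(+4.013,-1.166) ωy=+75.97

Key-timestep trajectory:
   step    t(s)  obj.x    obj.z    obj.vx   obj.vz 
     91  0.2466   +0.177  +0.031  +1.001  -0.291
    182  0.4932   +0.547  -0.077  +2.001  -0.581
    273  0.7398   +1.164  -0.256  +3.002  -0.872


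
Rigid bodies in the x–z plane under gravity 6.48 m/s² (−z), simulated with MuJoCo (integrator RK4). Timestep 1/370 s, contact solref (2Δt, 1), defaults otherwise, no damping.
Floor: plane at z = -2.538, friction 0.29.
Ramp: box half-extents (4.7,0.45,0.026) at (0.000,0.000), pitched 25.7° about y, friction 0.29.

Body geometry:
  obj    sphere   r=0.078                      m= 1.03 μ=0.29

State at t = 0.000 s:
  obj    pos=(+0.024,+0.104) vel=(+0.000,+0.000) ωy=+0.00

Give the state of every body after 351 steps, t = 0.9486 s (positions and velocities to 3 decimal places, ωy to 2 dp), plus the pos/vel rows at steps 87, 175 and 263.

State at t = 0.9486 s:
  obj    pos=(+0.838,-0.288) vel=(+1.716,-0.826) ωy=+24.41

Key-timestep trajectory:
   step    t(s)  obj.x    obj.z    obj.vx   obj.vz 
     87  0.2351   +0.074  +0.080  +0.425  -0.205
    175  0.4730   +0.226  +0.007  +0.856  -0.412
    263  0.7108   +0.481  -0.116  +1.286  -0.619


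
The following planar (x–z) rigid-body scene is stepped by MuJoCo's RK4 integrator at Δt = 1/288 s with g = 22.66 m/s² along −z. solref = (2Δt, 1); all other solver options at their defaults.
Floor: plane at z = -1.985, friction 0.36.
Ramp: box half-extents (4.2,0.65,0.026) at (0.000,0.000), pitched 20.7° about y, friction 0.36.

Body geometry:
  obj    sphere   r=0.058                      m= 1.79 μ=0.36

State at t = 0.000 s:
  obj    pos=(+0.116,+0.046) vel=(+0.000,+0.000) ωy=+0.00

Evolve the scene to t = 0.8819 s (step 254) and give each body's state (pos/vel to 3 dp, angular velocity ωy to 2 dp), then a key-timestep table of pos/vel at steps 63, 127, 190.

State at t = 0.8819 s:
  obj    pos=(+2.198,-0.741) vel=(+4.720,-1.784) ωy=+86.99

Key-timestep trajectory:
   step    t(s)  obj.x    obj.z    obj.vx   obj.vz 
     63  0.2188   +0.244  -0.002  +1.171  -0.442
    127  0.4410   +0.636  -0.151  +2.360  -0.892
    190  0.6597   +1.281  -0.394  +3.531  -1.334


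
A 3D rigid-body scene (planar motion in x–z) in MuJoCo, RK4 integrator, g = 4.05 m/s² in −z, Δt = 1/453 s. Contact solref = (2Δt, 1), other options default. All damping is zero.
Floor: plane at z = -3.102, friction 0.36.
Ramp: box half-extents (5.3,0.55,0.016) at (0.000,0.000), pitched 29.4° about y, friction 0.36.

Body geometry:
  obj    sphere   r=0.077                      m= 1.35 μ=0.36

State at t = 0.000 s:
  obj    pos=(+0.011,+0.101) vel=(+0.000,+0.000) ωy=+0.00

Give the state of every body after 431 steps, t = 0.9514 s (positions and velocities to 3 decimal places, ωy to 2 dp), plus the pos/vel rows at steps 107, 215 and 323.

State at t = 0.9514 s:
  obj    pos=(+0.571,-0.215) vel=(+1.177,-0.663) ωy=+17.55

Key-timestep trajectory:
   step    t(s)  obj.x    obj.z    obj.vx   obj.vz 
    107  0.2362   +0.045  +0.081  +0.292  -0.165
    215  0.4746   +0.150  +0.022  +0.587  -0.331
    323  0.7130   +0.325  -0.077  +0.882  -0.497


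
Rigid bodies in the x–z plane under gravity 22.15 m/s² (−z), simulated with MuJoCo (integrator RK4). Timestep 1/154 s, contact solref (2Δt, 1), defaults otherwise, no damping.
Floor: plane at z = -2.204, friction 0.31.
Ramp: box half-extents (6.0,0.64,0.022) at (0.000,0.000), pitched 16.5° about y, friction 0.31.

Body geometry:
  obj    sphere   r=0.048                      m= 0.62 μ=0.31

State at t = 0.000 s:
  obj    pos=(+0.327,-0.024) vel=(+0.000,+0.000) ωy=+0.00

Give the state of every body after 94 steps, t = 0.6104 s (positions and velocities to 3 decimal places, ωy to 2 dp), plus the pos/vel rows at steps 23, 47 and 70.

State at t = 0.6104 s:
  obj    pos=(+1.130,-0.262) vel=(+2.630,-0.779) ωy=+57.13

Key-timestep trajectory:
   step    t(s)  obj.x    obj.z    obj.vx   obj.vz 
     23  0.1494   +0.375  -0.038  +0.644  -0.191
     47  0.3052   +0.528  -0.083  +1.315  -0.390
     70  0.4545   +0.772  -0.156  +1.958  -0.580


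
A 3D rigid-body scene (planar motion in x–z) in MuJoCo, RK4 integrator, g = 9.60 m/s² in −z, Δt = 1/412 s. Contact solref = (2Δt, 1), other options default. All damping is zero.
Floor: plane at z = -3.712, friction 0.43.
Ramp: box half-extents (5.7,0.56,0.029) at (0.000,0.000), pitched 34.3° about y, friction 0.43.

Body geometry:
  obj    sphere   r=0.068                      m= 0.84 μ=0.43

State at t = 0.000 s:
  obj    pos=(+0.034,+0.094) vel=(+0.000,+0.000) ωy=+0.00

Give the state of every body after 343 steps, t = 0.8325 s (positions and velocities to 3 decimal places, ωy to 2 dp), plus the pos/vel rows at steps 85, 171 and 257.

State at t = 0.8325 s:
  obj    pos=(+1.140,-0.661) vel=(+2.658,-1.813) ωy=+47.30

Key-timestep trajectory:
   step    t(s)  obj.x    obj.z    obj.vx   obj.vz 
     85  0.2063   +0.102  +0.048  +0.659  -0.449
    171  0.4150   +0.309  -0.093  +1.325  -0.904
    257  0.6238   +0.655  -0.330  +1.991  -1.358


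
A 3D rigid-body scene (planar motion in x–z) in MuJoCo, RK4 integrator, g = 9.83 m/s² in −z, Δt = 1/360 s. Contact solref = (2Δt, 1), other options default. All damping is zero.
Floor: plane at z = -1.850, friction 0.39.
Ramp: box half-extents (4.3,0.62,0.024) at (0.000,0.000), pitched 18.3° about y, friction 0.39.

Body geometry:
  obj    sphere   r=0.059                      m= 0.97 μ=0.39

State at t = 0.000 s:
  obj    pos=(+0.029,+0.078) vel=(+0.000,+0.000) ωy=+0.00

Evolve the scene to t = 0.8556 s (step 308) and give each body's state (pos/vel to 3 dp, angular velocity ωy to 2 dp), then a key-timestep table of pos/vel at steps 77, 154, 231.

State at t = 0.8556 s:
  obj    pos=(+0.795,-0.176) vel=(+1.791,-0.592) ωy=+31.97

Key-timestep trajectory:
   step    t(s)  obj.x    obj.z    obj.vx   obj.vz 
     77  0.2139   +0.077  +0.062  +0.448  -0.148
    154  0.4278   +0.221  +0.014  +0.895  -0.296
    231  0.6417   +0.460  -0.065  +1.343  -0.444


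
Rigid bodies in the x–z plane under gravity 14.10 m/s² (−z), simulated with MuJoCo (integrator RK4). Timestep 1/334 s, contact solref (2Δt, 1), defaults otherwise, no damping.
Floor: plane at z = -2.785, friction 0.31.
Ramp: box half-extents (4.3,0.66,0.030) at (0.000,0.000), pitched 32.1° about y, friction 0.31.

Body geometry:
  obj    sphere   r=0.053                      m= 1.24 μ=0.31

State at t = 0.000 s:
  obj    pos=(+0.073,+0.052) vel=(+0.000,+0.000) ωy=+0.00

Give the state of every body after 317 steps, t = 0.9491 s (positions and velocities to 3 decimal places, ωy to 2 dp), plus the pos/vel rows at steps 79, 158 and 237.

State at t = 0.9491 s:
  obj    pos=(+2.115,-1.229) vel=(+4.303,-2.699) ωy=+95.83

Key-timestep trajectory:
   step    t(s)  obj.x    obj.z    obj.vx   obj.vz 
     79  0.2365   +0.200  -0.027  +1.073  -0.673
    158  0.4731   +0.580  -0.266  +2.145  -1.345
    237  0.7096   +1.215  -0.664  +3.217  -2.018


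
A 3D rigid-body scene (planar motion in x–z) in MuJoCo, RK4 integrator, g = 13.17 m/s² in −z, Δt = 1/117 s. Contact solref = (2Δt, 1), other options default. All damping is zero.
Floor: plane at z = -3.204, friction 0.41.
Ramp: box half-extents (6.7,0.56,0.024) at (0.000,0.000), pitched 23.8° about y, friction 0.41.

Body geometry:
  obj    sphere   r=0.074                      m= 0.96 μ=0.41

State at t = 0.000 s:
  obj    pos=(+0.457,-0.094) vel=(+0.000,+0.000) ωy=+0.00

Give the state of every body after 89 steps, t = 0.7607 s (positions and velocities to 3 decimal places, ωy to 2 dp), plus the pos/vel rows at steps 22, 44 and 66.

State at t = 0.7607 s:
  obj    pos=(+1.462,-0.538) vel=(+2.642,-1.165) ωy=+39.01

Key-timestep trajectory:
   step    t(s)  obj.x    obj.z    obj.vx   obj.vz 
     22  0.1880   +0.518  -0.122  +0.653  -0.288
     44  0.3761   +0.703  -0.203  +1.306  -0.576
     66  0.5641   +1.010  -0.338  +1.959  -0.864


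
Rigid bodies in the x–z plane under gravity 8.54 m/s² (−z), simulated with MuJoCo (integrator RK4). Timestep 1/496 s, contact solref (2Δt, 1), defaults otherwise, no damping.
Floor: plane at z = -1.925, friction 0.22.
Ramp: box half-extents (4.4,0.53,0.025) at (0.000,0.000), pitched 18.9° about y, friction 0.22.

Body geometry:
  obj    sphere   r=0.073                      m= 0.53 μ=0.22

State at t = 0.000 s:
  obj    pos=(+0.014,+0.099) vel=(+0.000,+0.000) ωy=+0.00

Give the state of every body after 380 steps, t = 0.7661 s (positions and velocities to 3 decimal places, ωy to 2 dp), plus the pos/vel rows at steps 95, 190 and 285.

State at t = 0.7661 s:
  obj    pos=(+0.563,-0.089) vel=(+1.432,-0.490) ωy=+20.74

Key-timestep trajectory:
   step    t(s)  obj.x    obj.z    obj.vx   obj.vz 
     95  0.1915   +0.048  +0.087  +0.358  -0.123
    190  0.3831   +0.151  +0.052  +0.716  -0.245
    285  0.5746   +0.323  -0.007  +1.074  -0.368


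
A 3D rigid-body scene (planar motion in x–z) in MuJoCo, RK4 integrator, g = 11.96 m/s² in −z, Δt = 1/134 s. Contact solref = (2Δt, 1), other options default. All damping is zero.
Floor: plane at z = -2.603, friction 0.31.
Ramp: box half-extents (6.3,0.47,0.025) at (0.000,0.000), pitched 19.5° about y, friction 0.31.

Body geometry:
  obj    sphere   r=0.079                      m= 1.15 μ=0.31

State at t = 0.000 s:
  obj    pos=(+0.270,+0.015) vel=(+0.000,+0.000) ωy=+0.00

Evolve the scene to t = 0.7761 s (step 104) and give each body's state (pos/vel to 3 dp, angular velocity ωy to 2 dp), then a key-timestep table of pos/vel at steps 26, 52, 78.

State at t = 0.7761 s:
  obj    pos=(+1.080,-0.272) vel=(+2.086,-0.739) ωy=+28.01

Key-timestep trajectory:
   step    t(s)  obj.x    obj.z    obj.vx   obj.vz 
     26  0.1940   +0.321  -0.003  +0.522  -0.185
     52  0.3881   +0.472  -0.057  +1.043  -0.369
     78  0.5821   +0.725  -0.147  +1.565  -0.554


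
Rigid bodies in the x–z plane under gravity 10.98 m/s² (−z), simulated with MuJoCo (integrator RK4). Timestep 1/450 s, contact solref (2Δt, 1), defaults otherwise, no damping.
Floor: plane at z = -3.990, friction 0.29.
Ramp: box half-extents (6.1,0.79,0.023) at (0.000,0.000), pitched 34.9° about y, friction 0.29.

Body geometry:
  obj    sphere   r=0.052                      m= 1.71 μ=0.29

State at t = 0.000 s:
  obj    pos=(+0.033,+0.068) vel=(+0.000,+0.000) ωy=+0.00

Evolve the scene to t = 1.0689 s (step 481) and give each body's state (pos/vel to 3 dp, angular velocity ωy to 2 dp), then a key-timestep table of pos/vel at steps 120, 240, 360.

State at t = 1.0689 s:
  obj    pos=(+2.136,-1.398) vel=(+3.934,-2.744) ωy=+92.23

Key-timestep trajectory:
   step    t(s)  obj.x    obj.z    obj.vx   obj.vz 
    120  0.2667   +0.164  -0.023  +0.982  -0.685
    240  0.5333   +0.557  -0.297  +1.963  -1.369
    360  0.8000   +1.211  -0.753  +2.944  -2.054


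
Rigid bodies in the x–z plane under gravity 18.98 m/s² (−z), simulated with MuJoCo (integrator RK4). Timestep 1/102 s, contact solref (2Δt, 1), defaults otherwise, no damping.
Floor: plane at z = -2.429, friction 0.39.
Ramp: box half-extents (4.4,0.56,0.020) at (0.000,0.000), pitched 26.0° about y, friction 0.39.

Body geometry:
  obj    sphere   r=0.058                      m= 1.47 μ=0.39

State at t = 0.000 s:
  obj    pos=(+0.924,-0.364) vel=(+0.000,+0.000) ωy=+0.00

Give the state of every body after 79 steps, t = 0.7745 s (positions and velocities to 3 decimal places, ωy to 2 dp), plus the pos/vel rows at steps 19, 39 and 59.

State at t = 0.7745 s:
  obj    pos=(+2.526,-1.145) vel=(+4.137,-2.018) ωy=+79.34

Key-timestep trajectory:
   step    t(s)  obj.x    obj.z    obj.vx   obj.vz 
     19  0.1863   +1.017  -0.409  +0.995  -0.485
     39  0.3824   +1.315  -0.554  +2.042  -0.996
     59  0.5784   +1.818  -0.800  +3.089  -1.507


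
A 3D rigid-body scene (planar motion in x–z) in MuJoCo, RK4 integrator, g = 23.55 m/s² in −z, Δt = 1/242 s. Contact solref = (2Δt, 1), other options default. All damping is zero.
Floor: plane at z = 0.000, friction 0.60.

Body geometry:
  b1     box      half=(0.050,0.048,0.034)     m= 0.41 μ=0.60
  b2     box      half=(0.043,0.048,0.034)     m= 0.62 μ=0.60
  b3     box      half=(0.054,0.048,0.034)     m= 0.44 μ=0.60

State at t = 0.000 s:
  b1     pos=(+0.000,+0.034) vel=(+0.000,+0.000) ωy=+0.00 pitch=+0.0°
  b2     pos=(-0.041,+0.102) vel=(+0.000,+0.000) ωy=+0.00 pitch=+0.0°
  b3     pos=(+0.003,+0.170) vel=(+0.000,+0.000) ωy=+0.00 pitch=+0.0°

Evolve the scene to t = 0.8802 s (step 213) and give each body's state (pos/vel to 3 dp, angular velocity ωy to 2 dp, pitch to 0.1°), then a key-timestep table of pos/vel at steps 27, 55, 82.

State at t = 0.8802 s:
  b1     pos=(+0.000,+0.034) vel=(+0.000,+0.000) ωy=+0.00 pitch=+0.0°
  b2     pos=(-0.041,+0.102) vel=(+0.000,+0.000) ωy=+0.00 pitch=-0.1°
  b3     pos=(+0.133,+0.034) vel=(+0.000,+0.000) ωy=+0.00 pitch=+180.0°

Key-timestep trajectory:
   step    t(s)  b1.x    b1.z    b1.vx   b1.vz   b2.x    b2.z    b2.vx   b2.vz   b3.x    b3.z    b3.vx   b3.vz 
     27  0.1116   +0.000  +0.034  +0.000  +0.000   -0.041  +0.102  -0.001  +0.000   +0.006  +0.170  +0.065  -0.007
     55  0.2273   +0.000  +0.034  +0.000  +0.000   -0.041  +0.102  -0.001  +0.000   +0.028  +0.158  +0.355  -0.414
     82  0.3388   +0.000  +0.034  +0.000  +0.000   -0.041  +0.102  +0.000  +0.000   +0.102  +0.091  +0.836  -1.137


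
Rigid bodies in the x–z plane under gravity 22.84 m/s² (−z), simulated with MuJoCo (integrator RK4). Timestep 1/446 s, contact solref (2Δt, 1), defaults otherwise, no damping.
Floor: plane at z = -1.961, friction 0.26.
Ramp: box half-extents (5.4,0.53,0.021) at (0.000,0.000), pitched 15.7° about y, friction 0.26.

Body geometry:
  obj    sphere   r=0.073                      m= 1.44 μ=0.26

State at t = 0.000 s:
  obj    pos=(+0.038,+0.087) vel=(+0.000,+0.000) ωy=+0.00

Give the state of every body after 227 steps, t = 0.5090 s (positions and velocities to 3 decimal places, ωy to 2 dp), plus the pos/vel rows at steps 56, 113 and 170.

State at t = 0.5090 s:
  obj    pos=(+0.589,-0.068) vel=(+2.163,-0.608) ωy=+30.78

Key-timestep trajectory:
   step    t(s)  obj.x    obj.z    obj.vx   obj.vz 
     56  0.1256   +0.072  +0.078  +0.534  -0.150
    113  0.2534   +0.174  +0.049  +1.077  -0.303
    170  0.3812   +0.347  +0.000  +1.620  -0.455


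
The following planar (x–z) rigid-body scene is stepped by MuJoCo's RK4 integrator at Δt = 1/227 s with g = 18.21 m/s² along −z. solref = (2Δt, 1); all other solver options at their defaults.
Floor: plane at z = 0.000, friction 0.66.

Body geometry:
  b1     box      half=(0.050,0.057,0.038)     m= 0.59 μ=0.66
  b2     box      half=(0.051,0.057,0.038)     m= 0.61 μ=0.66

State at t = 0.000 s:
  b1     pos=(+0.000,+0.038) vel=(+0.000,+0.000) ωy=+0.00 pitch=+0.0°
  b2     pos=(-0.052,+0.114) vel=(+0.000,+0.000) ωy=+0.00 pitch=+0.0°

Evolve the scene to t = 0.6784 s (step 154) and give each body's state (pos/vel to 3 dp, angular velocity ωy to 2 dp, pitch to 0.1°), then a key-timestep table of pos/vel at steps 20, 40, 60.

State at t = 0.6784 s:
  b1     pos=(+0.000,+0.038) vel=(+0.000,+0.000) ωy=+0.00 pitch=+0.0°
  b2     pos=(-0.099,+0.051) vel=(+0.000,+0.000) ωy=+0.00 pitch=-90.0°

Key-timestep trajectory:
   step    t(s)  b1.x    b1.z    b1.vx   b1.vz   b2.x    b2.z    b2.vx   b2.vz 
     20  0.0881   +0.000  +0.038  +0.000  +0.000   -0.054  +0.114  -0.059  -0.006
     40  0.1762   +0.000  +0.038  +0.001  +0.000   -0.066  +0.111  -0.230  -0.098
     60  0.2643   +0.000  +0.038  +0.000  +0.000   -0.094  +0.070  -0.365  -1.100


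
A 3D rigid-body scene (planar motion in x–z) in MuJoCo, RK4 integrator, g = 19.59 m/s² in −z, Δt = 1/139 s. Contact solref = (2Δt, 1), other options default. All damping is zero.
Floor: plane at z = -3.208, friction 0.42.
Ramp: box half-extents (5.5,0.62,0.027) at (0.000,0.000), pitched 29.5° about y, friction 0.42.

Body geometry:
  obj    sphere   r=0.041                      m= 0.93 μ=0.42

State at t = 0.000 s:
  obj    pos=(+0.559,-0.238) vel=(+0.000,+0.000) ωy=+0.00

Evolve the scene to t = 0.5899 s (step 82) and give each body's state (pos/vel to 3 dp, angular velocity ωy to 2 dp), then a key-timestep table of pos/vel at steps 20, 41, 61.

State at t = 0.5899 s:
  obj    pos=(+1.602,-0.829) vel=(+3.537,-2.001) ωy=+99.11

Key-timestep trajectory:
   step    t(s)  obj.x    obj.z    obj.vx   obj.vz 
     20  0.1439   +0.621  -0.273  +0.863  -0.488
     41  0.2950   +0.820  -0.386  +1.769  -1.001
     61  0.4388   +1.136  -0.565  +2.631  -1.489


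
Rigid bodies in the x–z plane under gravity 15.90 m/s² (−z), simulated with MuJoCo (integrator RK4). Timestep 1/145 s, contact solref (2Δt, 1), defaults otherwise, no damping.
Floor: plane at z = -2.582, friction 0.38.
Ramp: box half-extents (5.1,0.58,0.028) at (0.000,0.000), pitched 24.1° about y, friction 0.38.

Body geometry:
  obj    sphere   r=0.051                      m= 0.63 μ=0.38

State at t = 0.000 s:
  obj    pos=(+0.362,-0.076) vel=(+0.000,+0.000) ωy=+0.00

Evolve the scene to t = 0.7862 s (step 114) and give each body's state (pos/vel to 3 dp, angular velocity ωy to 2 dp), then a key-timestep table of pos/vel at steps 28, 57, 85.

State at t = 0.7862 s:
  obj    pos=(+1.671,-0.661) vel=(+3.328,-1.489) ωy=+71.47

Key-timestep trajectory:
   step    t(s)  obj.x    obj.z    obj.vx   obj.vz 
     28  0.1931   +0.441  -0.111  +0.818  -0.366
     57  0.3931   +0.689  -0.222  +1.664  -0.744
     85  0.5862   +1.090  -0.401  +2.481  -1.110


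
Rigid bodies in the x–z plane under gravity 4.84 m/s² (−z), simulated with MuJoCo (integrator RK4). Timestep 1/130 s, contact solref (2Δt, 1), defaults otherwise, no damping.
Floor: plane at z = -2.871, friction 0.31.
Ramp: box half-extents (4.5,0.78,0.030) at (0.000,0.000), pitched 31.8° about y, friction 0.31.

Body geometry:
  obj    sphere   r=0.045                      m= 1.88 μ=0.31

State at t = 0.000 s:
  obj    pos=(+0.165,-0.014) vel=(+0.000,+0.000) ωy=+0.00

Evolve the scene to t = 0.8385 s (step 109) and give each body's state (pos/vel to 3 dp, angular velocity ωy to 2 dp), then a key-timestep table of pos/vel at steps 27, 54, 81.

State at t = 0.8385 s:
  obj    pos=(+0.709,-0.352) vel=(+1.298,-0.805) ωy=+33.93

Key-timestep trajectory:
   step    t(s)  obj.x    obj.z    obj.vx   obj.vz 
     27  0.2077   +0.198  -0.035  +0.322  -0.199
     54  0.4154   +0.299  -0.097  +0.643  -0.399
     81  0.6231   +0.466  -0.200  +0.965  -0.598


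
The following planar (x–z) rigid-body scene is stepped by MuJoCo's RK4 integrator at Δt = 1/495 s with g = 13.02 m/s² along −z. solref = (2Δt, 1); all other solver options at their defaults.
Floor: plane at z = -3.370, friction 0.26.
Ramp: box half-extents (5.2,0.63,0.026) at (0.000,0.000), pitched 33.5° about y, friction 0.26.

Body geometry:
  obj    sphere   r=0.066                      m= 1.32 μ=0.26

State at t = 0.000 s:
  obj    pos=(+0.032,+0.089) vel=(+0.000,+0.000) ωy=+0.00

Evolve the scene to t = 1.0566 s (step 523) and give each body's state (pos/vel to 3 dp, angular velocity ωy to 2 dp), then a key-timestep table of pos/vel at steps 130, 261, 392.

State at t = 1.0566 s:
  obj    pos=(+2.421,-1.492) vel=(+4.523,-2.993) ωy=+82.16

Key-timestep trajectory:
   step    t(s)  obj.x    obj.z    obj.vx   obj.vz 
    130  0.2626   +0.180  -0.009  +1.124  -0.744
    261  0.5273   +0.627  -0.305  +2.257  -1.494
    392  0.7919   +1.374  -0.799  +3.390  -2.244


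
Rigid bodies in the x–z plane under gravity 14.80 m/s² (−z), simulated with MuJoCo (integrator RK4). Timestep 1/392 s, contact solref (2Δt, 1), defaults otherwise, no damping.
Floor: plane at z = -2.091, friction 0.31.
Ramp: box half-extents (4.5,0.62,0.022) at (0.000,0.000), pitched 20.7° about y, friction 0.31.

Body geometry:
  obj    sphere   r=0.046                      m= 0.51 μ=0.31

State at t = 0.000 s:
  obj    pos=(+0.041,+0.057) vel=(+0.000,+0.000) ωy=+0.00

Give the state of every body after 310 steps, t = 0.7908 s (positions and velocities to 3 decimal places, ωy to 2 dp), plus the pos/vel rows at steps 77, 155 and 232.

State at t = 0.7908 s:
  obj    pos=(+1.134,-0.356) vel=(+2.764,-1.045) ωy=+64.23

Key-timestep trajectory:
   step    t(s)  obj.x    obj.z    obj.vx   obj.vz 
     77  0.1964   +0.109  +0.032  +0.687  -0.259
    155  0.3954   +0.314  -0.046  +1.382  -0.522
    232  0.5918   +0.653  -0.174  +2.069  -0.782


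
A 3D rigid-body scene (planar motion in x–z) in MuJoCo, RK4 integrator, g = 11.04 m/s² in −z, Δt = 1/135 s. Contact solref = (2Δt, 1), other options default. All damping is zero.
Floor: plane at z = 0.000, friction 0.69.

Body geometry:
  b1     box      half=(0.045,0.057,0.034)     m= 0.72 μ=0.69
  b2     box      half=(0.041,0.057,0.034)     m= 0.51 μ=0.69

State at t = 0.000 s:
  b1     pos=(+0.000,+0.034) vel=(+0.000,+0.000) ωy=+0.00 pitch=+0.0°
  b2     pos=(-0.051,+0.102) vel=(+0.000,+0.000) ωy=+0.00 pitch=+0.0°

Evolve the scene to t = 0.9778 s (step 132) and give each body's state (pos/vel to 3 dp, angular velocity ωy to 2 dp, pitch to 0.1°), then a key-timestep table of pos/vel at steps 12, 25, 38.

State at t = 0.9778 s:
  b1     pos=(+0.000,+0.034) vel=(+0.000,+0.000) ωy=+0.00 pitch=+0.0°
  b2     pos=(-0.091,+0.041) vel=(+0.000,+0.000) ωy=+0.00 pitch=-90.0°

Key-timestep trajectory:
   step    t(s)  b1.x    b1.z    b1.vx   b1.vz   b2.x    b2.z    b2.vx   b2.vz 
     12  0.0889   +0.000  +0.034  +0.000  +0.001   -0.056  +0.101  -0.112  -0.033
     25  0.1852   +0.000  +0.034  +0.000  +0.000   -0.075  +0.086  -0.262  -0.408
     38  0.2815   +0.000  +0.034  +0.000  +0.000   -0.092  +0.038  +0.044  +0.104


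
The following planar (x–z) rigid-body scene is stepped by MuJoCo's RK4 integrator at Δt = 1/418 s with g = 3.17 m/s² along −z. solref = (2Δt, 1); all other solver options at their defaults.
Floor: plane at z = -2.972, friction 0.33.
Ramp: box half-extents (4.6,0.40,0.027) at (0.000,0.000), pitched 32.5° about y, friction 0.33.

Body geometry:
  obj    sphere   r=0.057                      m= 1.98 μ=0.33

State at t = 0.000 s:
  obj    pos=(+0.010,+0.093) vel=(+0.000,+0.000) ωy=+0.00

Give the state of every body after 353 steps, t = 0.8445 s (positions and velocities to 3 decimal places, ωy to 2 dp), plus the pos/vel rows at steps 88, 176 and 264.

State at t = 0.8445 s:
  obj    pos=(+0.376,-0.140) vel=(+0.867,-0.552) ωy=+18.02

Key-timestep trajectory:
   step    t(s)  obj.x    obj.z    obj.vx   obj.vz 
     88  0.2105   +0.033  +0.079  +0.216  -0.138
    176  0.4211   +0.101  +0.035  +0.432  -0.275
    264  0.6316   +0.215  -0.037  +0.648  -0.413


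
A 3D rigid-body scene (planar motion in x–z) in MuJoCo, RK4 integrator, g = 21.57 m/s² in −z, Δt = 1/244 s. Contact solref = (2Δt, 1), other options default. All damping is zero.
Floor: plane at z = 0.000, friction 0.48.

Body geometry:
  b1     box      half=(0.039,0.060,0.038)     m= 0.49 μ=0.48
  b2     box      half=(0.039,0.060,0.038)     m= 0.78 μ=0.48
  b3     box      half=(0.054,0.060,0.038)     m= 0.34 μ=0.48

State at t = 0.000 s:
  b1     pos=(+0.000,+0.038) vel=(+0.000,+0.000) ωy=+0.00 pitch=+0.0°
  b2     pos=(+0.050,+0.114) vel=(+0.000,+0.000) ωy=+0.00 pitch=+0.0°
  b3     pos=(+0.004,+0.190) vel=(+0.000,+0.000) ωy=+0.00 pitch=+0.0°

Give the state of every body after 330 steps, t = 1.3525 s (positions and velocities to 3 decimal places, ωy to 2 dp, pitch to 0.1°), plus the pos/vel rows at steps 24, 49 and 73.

State at t = 1.3525 s:
  b1     pos=(+0.000,+0.038) vel=(+0.000,+0.000) ωy=+0.00 pitch=+0.0°
  b2     pos=(+0.095,+0.039) vel=(+0.000,+0.000) ωy=+0.00 pitch=+90.0°
  b3     pos=(-0.119,+0.038) vel=(+0.000,+0.000) ωy=+0.00 pitch=+180.0°

Key-timestep trajectory:
   step    t(s)  b1.x    b1.z    b1.vx   b1.vz   b2.x    b2.z    b2.vx   b2.vz   b3.x    b3.z    b3.vx   b3.vz 
     24  0.0984   +0.000  +0.038  -0.001  +0.000   +0.054  +0.112  +0.123  -0.050   -0.003  +0.186  -0.128  -0.197
     49  0.2008   +0.000  +0.038  -0.001  +0.000   +0.086  +0.066  +0.388  -1.288   -0.038  +0.130  -0.621  +0.072
     73  0.2992   +0.000  +0.038  +0.000  +0.000   +0.095  +0.039  -0.001  +0.001   -0.103  +0.074  -0.696  -1.481


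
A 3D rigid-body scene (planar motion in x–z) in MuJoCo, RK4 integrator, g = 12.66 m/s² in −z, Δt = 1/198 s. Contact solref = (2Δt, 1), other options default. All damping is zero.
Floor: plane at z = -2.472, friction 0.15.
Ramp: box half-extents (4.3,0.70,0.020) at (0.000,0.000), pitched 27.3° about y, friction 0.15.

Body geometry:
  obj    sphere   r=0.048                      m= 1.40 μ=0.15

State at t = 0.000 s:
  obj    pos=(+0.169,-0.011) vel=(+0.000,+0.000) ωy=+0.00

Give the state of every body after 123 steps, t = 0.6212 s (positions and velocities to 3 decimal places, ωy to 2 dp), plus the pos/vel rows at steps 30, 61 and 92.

State at t = 0.6212 s:
  obj    pos=(+0.881,-0.378) vel=(+2.290,-1.182) ωy=+53.65

Key-timestep trajectory:
   step    t(s)  obj.x    obj.z    obj.vx   obj.vz 
     30  0.1515   +0.211  -0.033  +0.559  -0.288
     61  0.3081   +0.344  -0.101  +1.136  -0.586
     92  0.4646   +0.567  -0.216  +1.713  -0.884
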